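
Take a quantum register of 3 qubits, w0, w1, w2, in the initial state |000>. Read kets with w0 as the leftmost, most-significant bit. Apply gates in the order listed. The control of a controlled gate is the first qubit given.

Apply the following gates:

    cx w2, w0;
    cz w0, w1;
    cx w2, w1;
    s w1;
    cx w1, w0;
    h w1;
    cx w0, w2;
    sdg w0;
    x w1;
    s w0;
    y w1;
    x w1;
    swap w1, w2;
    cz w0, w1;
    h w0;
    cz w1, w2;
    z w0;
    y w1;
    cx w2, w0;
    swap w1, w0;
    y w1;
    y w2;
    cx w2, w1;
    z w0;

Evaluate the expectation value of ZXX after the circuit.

The observable ZXX averages to 1.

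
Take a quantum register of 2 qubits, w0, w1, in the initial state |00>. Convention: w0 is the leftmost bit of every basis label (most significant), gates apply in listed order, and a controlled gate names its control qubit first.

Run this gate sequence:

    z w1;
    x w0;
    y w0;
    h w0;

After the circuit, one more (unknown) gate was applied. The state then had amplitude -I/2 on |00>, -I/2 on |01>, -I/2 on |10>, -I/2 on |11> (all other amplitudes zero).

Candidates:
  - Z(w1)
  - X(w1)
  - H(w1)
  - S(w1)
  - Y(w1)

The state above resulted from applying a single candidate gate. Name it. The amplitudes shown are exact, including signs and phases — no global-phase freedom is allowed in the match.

It was H(w1) that produced the state shown.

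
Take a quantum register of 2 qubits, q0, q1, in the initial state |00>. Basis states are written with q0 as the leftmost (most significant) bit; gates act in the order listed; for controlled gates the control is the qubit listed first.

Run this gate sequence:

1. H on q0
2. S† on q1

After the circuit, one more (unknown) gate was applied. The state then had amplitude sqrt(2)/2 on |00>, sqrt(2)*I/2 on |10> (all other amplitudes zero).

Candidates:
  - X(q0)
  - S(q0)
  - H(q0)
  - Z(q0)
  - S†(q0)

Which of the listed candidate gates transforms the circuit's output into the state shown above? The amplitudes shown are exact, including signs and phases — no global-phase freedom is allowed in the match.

The applied gate was S(q0).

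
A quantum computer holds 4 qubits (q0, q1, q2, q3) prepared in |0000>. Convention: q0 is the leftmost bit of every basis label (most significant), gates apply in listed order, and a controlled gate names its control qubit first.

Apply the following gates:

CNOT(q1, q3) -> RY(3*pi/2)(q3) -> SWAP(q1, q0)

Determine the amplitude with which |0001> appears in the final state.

|0001> carries amplitude sqrt(2)/2 in the final state.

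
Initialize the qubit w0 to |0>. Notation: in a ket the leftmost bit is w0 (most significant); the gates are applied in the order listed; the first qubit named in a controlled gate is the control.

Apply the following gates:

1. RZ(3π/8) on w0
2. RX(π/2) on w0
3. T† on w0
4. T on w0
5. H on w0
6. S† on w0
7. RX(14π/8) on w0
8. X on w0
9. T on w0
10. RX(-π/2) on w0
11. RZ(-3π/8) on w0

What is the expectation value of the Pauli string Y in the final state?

The expectation value of Y is (-1 + I - (-1 + I)*exp(3*I*pi/4))*exp(3*I*pi/8)/4.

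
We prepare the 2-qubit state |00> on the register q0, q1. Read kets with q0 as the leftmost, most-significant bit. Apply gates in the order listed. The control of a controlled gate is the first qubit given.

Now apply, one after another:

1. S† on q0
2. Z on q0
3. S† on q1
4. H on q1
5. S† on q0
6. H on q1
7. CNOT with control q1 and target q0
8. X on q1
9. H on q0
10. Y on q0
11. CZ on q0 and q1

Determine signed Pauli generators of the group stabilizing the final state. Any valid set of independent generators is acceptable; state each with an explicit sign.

One valid set of independent stabilizer generators is +XI, -IZ (any independent generating set of the same group is equally correct).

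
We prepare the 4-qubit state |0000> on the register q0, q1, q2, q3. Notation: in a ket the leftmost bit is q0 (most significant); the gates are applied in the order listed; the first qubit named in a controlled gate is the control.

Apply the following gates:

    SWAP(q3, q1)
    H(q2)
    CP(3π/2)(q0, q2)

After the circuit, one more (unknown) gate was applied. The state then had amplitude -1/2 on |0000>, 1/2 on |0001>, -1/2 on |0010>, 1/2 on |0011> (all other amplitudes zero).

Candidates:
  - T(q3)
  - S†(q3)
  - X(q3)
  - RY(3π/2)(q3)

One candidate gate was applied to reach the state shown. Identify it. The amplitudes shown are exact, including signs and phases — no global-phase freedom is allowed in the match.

It was RY(3π/2)(q3) that produced the state shown.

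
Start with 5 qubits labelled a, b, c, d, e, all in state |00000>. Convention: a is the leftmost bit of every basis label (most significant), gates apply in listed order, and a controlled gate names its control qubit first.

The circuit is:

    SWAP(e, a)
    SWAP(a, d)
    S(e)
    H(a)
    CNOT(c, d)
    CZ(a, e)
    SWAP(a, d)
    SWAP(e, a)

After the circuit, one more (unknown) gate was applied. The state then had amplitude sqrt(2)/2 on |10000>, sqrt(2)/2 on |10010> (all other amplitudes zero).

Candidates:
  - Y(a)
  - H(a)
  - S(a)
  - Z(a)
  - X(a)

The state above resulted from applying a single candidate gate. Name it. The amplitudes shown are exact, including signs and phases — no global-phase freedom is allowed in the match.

The applied gate was X(a).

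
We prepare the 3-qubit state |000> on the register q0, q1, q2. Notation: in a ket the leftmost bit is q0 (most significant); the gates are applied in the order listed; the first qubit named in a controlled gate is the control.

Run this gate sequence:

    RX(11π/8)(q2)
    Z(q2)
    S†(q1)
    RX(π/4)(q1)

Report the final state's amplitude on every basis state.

The final amplitudes are -sqrt(sqrt(2) + 2)*cos(5*pi/16)/2 on |000>, I*sqrt(sqrt(2) + 2)*sin(5*pi/16)/2 on |001>, I*sqrt(2 - sqrt(2))*cos(5*pi/16)/2 on |010>, sqrt(2 - sqrt(2))*sin(5*pi/16)/2 on |011>, 0 on |100>, 0 on |101>, 0 on |110>, 0 on |111>.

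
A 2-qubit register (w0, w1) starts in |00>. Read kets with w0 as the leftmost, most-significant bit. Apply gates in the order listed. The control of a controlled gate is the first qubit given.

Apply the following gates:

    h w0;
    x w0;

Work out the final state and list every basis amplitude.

The resulting statevector has amplitude sqrt(2)/2 on |00>, 0 on |01>, sqrt(2)/2 on |10>, 0 on |11>.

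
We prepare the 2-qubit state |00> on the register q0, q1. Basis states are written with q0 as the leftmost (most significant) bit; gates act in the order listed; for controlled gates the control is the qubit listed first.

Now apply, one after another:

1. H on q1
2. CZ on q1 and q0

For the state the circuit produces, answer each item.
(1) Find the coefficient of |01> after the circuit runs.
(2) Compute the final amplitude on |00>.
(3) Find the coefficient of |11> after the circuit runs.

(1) The amplitude on |01> is sqrt(2)/2.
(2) The final state's coefficient on |00> equals sqrt(2)/2.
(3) |11> carries amplitude 0 in the final state.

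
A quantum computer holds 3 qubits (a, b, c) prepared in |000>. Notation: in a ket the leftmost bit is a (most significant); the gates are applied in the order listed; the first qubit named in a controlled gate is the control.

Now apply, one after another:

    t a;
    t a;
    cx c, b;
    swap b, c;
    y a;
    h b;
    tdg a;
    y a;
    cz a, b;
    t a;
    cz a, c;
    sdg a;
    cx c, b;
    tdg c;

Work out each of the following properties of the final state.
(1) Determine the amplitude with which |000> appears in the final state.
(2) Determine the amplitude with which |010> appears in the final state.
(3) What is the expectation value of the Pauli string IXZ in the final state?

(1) The amplitude on |000> is -sqrt(2)*exp(3*I*pi/4)/2.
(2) The amplitude on |010> is -sqrt(2)*exp(3*I*pi/4)/2.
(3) The observable IXZ averages to 1.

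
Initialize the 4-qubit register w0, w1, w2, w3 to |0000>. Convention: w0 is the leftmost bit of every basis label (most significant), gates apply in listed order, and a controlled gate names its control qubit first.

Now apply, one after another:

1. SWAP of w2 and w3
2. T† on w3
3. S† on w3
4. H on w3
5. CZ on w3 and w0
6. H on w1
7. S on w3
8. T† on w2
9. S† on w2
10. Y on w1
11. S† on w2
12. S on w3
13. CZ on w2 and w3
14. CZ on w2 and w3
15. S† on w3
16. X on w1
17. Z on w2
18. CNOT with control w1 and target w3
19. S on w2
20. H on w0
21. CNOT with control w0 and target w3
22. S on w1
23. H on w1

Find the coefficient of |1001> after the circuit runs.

|1001> carries amplitude I/2 in the final state. Key observation: gates 12-15 undo each other exactly, leaving only the rest of the circuit to track.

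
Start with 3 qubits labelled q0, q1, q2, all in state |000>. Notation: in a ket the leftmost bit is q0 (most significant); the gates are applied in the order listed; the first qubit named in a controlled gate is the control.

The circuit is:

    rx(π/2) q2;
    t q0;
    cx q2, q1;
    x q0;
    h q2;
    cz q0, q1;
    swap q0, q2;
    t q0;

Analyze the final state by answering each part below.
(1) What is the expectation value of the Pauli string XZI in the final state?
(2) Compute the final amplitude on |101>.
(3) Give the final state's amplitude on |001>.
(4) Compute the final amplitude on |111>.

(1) In the final state, XZI has expectation sqrt(2)/2.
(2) |101> carries amplitude exp(I*pi/4)/2 in the final state.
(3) The final state's coefficient on |001> equals 1/2.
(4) The final state's coefficient on |111> equals -exp(3*I*pi/4)/2.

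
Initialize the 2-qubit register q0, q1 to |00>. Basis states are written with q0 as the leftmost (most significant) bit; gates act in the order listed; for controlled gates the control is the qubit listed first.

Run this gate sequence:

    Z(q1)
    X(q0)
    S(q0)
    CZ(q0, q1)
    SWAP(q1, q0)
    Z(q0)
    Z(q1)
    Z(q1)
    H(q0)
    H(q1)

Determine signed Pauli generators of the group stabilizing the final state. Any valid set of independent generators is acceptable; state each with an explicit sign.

The final state is stabilized by the group generated by +XI, -IX; other independent generating sets are equally valid.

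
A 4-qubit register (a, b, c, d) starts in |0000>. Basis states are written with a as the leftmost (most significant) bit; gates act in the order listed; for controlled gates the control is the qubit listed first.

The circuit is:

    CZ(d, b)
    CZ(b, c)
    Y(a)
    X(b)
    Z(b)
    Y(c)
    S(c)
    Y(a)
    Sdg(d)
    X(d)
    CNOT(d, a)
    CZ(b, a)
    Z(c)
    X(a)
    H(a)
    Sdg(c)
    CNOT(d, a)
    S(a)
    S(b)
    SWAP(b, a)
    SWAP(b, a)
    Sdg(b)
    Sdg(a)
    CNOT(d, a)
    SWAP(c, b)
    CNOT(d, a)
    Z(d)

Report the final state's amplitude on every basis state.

The final amplitudes are sqrt(2)*I/2 on |0111>, sqrt(2)*I/2 on |1111>, and 0 on every other basis state. Key observation: the block from step 17 through step 24 cancels to the identity and can be dropped.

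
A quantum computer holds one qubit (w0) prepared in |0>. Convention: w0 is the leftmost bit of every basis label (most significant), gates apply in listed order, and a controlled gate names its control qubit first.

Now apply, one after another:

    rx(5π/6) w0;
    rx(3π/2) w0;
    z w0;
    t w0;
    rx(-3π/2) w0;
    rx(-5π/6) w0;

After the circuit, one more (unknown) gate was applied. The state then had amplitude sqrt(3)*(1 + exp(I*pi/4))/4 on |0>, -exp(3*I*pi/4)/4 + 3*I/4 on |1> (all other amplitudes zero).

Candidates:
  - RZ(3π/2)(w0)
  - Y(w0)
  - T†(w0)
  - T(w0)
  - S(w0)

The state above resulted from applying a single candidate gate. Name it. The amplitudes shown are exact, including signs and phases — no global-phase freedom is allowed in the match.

The unique candidate consistent with the amplitudes is Y(w0).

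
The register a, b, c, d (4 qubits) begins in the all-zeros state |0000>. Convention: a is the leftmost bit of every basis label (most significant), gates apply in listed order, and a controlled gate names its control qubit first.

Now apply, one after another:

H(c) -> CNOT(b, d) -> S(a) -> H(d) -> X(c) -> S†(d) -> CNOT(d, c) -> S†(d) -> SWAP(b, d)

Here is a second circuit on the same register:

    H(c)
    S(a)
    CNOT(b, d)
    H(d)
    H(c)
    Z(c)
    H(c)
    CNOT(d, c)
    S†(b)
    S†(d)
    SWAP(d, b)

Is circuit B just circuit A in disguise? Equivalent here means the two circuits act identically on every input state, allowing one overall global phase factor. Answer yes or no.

No — the two circuits implement different unitaries, even allowing a global phase.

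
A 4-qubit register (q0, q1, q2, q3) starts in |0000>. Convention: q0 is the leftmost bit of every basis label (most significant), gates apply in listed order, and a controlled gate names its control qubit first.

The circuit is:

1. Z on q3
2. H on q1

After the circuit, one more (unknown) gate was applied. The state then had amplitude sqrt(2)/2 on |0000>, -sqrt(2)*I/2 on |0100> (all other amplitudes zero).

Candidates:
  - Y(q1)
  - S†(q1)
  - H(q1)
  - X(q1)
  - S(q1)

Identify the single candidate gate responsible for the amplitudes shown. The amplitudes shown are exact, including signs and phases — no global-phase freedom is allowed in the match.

The applied gate was S†(q1).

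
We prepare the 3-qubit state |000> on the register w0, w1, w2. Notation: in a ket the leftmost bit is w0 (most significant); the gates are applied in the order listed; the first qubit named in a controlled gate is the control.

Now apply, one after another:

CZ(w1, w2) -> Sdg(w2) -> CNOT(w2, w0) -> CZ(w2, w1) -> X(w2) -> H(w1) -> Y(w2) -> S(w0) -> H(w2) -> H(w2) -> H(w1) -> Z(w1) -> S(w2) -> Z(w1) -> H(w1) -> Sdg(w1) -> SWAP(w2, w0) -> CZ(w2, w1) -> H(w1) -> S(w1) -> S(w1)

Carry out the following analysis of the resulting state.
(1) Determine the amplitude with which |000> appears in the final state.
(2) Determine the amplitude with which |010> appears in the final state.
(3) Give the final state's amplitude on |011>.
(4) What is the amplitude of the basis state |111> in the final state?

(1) The final state's coefficient on |000> equals -1/2 - I/2. Key observation: the block from step 9 through step 10 cancels to the identity and can be dropped.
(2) The final state's coefficient on |010> equals -1/2 + I/2.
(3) The amplitude on |011> is 0.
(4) The final state's coefficient on |111> equals 0.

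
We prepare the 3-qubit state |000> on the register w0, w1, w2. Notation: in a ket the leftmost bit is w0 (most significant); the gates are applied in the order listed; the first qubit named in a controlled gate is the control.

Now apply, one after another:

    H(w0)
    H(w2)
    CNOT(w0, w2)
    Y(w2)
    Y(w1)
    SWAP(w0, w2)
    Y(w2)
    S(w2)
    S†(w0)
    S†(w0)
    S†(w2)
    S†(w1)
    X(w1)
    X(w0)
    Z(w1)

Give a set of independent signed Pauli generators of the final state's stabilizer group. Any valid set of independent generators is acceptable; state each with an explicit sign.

One valid set of independent stabilizer generators is +XII, -IIX, +IZI (any independent generating set of the same group is equally correct).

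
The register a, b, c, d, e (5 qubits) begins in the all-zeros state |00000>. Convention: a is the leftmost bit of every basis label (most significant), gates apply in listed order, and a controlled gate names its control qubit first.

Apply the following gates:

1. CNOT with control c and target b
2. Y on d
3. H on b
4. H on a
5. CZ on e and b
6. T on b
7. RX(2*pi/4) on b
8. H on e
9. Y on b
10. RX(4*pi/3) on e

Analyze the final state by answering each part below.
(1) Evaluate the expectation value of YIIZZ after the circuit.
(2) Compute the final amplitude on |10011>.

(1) The expectation value of YIIZZ is 0.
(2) |10011> carries amplitude -sqrt(3)/8 - sqrt(3)*exp(3*I*pi/4)/8 - exp(I*pi/4)/8 + I/8 in the final state.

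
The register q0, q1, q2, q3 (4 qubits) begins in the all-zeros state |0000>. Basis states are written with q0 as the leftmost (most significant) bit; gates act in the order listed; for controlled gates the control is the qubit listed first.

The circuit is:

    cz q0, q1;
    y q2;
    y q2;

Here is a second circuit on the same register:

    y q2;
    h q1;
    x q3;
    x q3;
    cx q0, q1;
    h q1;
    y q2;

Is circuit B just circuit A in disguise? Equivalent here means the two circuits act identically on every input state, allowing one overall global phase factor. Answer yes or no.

Yes: on every input state the two circuits agree up to one overall phase factor.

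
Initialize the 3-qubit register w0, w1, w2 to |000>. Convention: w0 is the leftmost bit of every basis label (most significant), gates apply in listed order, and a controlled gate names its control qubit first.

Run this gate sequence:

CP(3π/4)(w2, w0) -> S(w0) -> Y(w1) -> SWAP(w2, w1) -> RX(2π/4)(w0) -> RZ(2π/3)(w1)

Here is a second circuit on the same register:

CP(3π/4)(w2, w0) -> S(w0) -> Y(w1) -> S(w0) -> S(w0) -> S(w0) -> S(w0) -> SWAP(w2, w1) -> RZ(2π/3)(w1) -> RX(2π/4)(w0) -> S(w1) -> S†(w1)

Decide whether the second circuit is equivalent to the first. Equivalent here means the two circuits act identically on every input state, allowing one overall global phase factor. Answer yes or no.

Yes, they are equivalent — the unitaries differ by at most a global phase.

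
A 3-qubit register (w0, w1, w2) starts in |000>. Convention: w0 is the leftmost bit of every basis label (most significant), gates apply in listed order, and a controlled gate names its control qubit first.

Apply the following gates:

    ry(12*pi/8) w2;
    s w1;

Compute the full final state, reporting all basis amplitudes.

The final amplitudes are -sqrt(2)/2 on |000>, sqrt(2)/2 on |001>, and 0 on every other basis state.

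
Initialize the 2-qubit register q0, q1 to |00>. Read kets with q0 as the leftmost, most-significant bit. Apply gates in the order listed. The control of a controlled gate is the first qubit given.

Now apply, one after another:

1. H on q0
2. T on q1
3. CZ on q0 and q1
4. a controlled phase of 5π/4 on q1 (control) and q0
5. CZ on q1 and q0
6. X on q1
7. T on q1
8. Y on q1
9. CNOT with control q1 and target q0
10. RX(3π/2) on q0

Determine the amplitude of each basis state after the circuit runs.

After the circuit, the state carries amplitude -sqrt(2)/2 on |00>, 0 on |01>, -sqrt(2)/2 on |10>, 0 on |11>.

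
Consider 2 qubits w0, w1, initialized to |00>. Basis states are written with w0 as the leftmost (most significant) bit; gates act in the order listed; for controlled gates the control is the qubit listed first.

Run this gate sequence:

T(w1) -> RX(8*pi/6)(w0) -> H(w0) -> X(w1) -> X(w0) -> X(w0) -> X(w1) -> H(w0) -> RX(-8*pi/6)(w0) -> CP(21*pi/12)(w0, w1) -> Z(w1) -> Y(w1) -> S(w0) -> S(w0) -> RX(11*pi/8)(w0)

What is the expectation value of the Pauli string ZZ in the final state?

The observable ZZ averages to sqrt(2 - sqrt(2))/2. Key observation: gates 2-9 undo each other exactly, leaving only the rest of the circuit to track.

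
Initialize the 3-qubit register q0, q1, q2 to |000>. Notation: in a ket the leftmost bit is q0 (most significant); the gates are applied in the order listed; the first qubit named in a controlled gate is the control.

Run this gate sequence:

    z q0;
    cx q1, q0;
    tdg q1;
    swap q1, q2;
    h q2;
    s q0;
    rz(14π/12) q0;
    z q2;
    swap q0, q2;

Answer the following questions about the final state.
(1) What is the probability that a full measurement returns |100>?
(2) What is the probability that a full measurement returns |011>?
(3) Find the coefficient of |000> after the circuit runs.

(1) The probability of measuring |100> is 1/2.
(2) Outcome |011> occurs with probability 0.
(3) |000> carries amplitude -sqrt(2)*exp(5*I*pi/12)/2 in the final state.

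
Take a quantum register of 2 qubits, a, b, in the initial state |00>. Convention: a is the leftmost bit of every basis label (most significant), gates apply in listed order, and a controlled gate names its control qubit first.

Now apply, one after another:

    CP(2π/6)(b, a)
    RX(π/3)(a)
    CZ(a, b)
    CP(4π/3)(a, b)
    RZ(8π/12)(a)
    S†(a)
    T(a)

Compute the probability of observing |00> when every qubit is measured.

A full measurement returns |00> with probability 3/4.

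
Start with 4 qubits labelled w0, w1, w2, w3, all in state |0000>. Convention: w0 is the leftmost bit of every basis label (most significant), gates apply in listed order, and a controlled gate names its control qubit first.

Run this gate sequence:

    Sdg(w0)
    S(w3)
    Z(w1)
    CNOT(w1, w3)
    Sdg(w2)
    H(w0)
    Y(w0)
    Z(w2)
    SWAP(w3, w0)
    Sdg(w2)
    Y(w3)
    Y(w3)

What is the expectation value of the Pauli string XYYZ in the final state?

The observable XYYZ averages to 0.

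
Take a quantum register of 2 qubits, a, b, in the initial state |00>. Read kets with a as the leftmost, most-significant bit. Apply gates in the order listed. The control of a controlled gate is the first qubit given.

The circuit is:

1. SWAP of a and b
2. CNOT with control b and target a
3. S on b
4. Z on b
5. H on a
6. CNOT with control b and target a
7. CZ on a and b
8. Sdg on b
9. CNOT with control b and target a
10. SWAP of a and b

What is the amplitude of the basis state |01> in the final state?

|01> carries amplitude sqrt(2)/2 in the final state.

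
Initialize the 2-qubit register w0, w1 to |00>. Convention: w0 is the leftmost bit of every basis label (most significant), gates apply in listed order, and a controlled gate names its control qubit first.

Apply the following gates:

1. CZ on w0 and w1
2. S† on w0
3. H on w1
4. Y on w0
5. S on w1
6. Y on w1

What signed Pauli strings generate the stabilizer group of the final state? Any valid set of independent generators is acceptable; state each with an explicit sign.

The final state is stabilized by the group generated by +IY, -ZI; other independent generating sets are equally valid.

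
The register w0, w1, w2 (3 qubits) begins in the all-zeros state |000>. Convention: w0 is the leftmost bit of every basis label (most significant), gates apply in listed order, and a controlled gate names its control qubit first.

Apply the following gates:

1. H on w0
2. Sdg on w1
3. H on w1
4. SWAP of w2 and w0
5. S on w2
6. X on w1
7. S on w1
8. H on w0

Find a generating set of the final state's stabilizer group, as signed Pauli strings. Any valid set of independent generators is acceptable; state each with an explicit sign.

One valid set of independent stabilizer generators is +XII, +IYI, +IIY (any independent generating set of the same group is equally correct).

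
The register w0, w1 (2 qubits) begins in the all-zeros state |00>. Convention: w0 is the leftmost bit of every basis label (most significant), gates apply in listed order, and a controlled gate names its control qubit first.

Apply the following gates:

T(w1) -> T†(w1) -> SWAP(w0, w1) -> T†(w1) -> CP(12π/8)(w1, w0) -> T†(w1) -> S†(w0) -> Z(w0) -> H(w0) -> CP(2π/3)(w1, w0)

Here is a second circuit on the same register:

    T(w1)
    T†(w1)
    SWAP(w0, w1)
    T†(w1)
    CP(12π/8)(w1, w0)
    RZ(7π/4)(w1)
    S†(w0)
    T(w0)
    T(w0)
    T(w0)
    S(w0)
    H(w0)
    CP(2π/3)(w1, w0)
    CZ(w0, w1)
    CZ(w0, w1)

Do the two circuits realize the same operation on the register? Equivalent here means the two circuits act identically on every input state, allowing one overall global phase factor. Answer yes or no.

No, they are not equivalent — no single phase factor reconciles the two unitaries.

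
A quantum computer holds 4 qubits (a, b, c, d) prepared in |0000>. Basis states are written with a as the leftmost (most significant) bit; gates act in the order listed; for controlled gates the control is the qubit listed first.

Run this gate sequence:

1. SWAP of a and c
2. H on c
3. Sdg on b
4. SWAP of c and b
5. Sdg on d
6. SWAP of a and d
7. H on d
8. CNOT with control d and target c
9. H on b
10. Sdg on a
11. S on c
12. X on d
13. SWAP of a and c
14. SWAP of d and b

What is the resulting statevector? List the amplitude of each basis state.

After the circuit, the state carries amplitude sqrt(2)/2 on |0100>, sqrt(2)*I/2 on |1000>, and 0 on every other basis state.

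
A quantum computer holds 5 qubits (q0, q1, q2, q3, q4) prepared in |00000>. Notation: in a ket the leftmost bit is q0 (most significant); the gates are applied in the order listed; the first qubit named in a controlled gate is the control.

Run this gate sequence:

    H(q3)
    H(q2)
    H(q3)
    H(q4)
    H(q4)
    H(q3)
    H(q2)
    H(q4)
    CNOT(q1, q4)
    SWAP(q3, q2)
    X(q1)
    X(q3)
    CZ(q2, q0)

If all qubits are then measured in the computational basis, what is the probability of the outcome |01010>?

A full measurement returns |01010> with probability 1/4. Key observation: the block from step 2 through step 7 cancels to the identity and can be dropped.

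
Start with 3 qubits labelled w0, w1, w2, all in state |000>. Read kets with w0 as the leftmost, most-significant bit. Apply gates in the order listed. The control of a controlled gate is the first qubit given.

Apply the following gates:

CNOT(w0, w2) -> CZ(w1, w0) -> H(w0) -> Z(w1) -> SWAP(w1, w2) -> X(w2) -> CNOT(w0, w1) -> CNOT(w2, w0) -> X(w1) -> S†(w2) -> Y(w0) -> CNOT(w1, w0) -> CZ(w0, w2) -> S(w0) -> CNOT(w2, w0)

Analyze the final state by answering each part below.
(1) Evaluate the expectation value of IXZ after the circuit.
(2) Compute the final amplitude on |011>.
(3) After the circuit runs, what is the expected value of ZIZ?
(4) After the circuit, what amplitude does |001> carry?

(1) In the final state, IXZ has expectation 1.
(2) |011> carries amplitude sqrt(2)*I/2 in the final state.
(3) The observable ZIZ averages to -1.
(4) |001> carries amplitude -sqrt(2)*I/2 in the final state.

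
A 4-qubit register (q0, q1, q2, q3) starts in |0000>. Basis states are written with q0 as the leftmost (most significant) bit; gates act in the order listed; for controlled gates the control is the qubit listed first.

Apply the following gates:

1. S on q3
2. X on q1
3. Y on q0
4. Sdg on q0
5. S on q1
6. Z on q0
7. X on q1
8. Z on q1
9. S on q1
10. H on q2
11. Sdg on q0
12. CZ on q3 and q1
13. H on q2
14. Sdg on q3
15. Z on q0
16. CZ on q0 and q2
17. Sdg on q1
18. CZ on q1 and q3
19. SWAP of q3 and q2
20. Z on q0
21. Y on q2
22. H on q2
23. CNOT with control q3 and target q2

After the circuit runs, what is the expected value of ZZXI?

In the final state, ZZXI has expectation 1.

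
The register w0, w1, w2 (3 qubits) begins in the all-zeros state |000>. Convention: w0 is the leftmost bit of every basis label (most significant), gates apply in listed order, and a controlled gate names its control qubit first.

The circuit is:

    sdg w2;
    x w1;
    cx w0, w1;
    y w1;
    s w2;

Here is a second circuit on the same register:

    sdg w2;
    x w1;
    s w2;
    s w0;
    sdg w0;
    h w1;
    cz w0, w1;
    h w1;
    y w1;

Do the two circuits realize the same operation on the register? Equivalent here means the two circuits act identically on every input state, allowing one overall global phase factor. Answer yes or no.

Yes — the two circuits implement the same unitary up to a global phase.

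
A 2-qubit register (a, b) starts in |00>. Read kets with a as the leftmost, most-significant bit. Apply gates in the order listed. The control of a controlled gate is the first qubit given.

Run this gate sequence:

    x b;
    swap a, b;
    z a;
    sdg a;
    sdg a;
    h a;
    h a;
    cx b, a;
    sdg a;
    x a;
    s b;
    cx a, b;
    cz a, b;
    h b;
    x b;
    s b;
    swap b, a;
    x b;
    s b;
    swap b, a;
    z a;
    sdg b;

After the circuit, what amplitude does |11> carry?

|11> carries amplitude -sqrt(2)/2 in the final state. Key observation: gates 6-7 undo each other exactly, leaving only the rest of the circuit to track.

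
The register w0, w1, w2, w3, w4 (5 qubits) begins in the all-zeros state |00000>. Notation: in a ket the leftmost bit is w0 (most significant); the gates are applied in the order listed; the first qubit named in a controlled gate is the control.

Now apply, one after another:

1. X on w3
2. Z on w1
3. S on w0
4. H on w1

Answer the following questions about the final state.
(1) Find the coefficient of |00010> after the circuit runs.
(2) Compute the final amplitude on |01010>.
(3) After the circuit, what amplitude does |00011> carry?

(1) |00010> carries amplitude sqrt(2)/2 in the final state.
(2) |01010> carries amplitude sqrt(2)/2 in the final state.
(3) |00011> carries amplitude 0 in the final state.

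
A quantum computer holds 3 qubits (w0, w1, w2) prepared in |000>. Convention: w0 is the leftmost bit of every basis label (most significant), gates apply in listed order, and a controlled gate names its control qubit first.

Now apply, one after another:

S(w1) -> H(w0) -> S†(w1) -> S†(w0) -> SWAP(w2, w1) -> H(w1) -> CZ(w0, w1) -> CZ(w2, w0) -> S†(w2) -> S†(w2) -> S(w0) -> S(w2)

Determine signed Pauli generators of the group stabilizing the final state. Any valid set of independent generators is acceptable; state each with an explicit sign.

One valid set of independent stabilizer generators is +XZI, +ZXI, +IIZ (any independent generating set of the same group is equally correct).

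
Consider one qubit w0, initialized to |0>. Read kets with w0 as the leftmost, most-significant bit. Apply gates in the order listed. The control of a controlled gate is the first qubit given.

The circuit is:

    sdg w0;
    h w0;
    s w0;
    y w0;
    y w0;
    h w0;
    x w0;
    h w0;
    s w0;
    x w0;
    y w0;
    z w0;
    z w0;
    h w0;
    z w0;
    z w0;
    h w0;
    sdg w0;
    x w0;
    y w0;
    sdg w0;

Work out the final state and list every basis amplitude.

After the circuit, the state carries amplitude -sqrt(2)/2 on |0>, sqrt(2)/2 on |1>.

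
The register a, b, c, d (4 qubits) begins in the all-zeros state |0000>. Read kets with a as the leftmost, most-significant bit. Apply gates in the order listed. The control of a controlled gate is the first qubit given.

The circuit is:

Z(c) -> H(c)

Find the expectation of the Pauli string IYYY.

In the final state, IYYY has expectation 0.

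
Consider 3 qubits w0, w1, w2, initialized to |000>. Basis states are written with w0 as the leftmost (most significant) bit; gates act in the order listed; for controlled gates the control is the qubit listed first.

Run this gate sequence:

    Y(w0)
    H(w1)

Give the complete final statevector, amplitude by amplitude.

After the circuit, the state carries amplitude sqrt(2)*I/2 on |100>, sqrt(2)*I/2 on |110>, and 0 on every other basis state.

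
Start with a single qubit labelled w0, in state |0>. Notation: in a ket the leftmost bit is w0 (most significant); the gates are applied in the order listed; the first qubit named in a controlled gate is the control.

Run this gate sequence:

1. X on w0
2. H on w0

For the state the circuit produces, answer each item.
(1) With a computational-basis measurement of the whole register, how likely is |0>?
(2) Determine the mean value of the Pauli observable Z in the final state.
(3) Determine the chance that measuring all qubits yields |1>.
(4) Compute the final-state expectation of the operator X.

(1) A full measurement returns |0> with probability 1/2.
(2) The observable Z averages to 0.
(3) The probability of measuring |1> is 1/2.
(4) In the final state, X has expectation -1.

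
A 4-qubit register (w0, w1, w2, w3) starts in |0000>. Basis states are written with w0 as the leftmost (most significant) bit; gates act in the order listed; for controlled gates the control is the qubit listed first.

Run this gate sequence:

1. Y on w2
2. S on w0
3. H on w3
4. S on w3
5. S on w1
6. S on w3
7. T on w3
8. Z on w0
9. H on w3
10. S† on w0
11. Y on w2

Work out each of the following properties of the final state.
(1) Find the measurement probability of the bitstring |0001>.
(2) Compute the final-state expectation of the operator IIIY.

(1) Outcome |0001> occurs with probability sqrt(2)/4 + 1/2.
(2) The observable IIIY averages to sqrt(2)/2.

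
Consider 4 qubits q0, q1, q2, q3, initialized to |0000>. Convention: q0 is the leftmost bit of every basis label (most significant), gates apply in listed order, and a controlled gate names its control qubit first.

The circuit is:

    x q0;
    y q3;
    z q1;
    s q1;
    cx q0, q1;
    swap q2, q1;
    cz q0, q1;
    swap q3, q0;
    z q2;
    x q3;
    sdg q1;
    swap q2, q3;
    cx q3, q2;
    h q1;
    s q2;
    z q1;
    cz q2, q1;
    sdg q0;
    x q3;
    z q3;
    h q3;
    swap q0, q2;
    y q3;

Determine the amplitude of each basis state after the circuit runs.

After the circuit, the state carries amplitude -1/2 on |1010>, 1/2 on |1011>, -1/2 on |1110>, 1/2 on |1111>, and 0 on every other basis state.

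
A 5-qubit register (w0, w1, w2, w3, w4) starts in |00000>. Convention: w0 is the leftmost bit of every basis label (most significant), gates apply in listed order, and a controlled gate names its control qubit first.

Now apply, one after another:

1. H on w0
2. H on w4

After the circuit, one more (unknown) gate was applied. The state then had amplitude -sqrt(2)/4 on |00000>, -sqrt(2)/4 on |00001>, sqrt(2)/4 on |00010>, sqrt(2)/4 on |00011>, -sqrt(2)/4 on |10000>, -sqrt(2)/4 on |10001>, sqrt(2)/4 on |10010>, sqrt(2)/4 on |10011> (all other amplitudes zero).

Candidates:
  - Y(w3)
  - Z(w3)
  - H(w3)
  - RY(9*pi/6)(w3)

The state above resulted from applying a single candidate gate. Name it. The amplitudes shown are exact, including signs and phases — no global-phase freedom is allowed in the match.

The unique candidate consistent with the amplitudes is RY(9*pi/6)(w3).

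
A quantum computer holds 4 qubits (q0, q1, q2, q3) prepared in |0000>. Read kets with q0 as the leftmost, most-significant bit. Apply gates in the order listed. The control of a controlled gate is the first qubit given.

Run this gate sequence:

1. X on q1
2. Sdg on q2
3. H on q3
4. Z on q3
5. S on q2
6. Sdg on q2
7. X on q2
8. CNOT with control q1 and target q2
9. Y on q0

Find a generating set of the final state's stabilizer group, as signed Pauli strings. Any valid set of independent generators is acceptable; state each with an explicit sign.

The stabilizer group can be generated by -IIIX, -ZIII, -IZII, +IIZI, among other valid generating sets.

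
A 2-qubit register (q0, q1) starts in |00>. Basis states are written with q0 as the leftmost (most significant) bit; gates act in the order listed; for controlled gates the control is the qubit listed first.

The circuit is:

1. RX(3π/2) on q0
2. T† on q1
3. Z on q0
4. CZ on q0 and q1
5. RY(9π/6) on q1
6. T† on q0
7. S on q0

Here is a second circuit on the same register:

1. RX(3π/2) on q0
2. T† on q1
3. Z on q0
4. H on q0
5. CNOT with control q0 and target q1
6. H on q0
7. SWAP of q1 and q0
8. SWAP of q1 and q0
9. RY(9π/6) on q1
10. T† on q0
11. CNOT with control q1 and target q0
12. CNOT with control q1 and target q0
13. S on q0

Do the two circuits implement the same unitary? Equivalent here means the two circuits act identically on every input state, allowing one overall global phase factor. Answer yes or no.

No — the two circuits implement different unitaries, even allowing a global phase.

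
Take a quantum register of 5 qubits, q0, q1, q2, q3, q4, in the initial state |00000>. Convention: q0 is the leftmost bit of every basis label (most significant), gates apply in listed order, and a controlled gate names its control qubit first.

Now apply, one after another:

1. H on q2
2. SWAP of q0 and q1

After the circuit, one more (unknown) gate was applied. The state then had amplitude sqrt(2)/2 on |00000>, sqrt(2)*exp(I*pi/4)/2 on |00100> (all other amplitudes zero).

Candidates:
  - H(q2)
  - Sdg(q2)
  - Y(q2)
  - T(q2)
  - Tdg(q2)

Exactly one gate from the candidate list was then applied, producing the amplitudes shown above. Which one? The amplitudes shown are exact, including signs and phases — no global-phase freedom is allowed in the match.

It was T(q2) that produced the state shown.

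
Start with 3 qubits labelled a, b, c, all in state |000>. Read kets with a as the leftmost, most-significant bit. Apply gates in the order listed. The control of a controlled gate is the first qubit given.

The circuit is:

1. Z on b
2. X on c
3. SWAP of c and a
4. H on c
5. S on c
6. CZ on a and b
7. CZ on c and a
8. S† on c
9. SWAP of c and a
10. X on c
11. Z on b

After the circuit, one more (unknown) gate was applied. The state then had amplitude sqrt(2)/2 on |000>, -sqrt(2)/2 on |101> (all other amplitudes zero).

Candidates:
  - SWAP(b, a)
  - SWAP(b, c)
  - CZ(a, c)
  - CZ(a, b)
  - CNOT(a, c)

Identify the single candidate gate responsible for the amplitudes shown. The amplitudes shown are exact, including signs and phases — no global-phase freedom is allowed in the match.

The unique candidate consistent with the amplitudes is CNOT(a, c).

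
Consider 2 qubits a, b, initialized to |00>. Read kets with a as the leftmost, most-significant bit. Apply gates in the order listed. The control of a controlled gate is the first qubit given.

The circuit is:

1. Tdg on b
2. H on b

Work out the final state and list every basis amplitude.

After the circuit, the state carries amplitude sqrt(2)/2 on |00>, sqrt(2)/2 on |01>, 0 on |10>, 0 on |11>.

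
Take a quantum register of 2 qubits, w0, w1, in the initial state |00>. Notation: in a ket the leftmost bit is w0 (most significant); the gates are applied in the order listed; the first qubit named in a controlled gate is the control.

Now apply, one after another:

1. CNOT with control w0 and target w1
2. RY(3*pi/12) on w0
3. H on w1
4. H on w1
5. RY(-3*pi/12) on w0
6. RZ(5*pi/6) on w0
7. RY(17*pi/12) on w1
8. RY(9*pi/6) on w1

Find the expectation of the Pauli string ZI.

The observable ZI averages to 1. Key observation: gates 2-5 undo each other exactly, leaving only the rest of the circuit to track.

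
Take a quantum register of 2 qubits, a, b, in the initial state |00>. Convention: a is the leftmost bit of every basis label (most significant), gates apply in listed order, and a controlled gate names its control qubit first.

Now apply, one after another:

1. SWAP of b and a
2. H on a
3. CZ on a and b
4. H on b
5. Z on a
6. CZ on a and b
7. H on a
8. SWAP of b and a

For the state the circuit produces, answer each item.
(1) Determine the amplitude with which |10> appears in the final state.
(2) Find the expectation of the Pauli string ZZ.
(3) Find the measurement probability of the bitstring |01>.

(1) The amplitude on |10> is sqrt(2)/2.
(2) The observable ZZ averages to -1.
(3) A full measurement returns |01> with probability 1/2.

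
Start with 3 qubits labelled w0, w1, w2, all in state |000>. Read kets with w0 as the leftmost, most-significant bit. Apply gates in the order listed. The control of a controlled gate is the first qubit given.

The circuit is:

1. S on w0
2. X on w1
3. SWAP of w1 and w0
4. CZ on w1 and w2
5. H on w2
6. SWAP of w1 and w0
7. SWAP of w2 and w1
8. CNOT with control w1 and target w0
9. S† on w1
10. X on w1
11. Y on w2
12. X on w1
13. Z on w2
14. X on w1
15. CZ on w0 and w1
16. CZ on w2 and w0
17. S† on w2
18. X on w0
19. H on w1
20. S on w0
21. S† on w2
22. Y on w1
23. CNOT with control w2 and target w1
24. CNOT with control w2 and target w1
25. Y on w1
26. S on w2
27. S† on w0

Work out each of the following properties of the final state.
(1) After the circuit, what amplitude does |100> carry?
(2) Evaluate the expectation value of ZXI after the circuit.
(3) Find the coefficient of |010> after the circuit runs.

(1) The amplitude on |100> is -I/2. Key observation: the block from step 20 through step 27 cancels to the identity and can be dropped.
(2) In the final state, ZXI has expectation 1.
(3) |010> carries amplitude -1/2 in the final state.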